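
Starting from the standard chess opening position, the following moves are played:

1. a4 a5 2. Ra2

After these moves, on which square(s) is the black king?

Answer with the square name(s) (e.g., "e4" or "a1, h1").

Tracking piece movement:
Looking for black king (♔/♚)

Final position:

  a b c d e f g h
  ─────────────────
8│♜ ♞ ♝ ♛ ♚ ♝ ♞ ♜│8
7│· ♟ ♟ ♟ ♟ ♟ ♟ ♟│7
6│· · · · · · · ·│6
5│♟ · · · · · · ·│5
4│♙ · · · · · · ·│4
3│· · · · · · · ·│3
2│♖ ♙ ♙ ♙ ♙ ♙ ♙ ♙│2
1│· ♘ ♗ ♕ ♔ ♗ ♘ ♖│1
  ─────────────────
  a b c d e f g h


e8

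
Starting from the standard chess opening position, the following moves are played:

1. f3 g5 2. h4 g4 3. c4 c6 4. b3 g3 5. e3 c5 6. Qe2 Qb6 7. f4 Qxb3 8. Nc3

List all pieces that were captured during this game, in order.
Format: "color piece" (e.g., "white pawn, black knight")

Tracking captures:
  Qxb3: captured white pawn

white pawn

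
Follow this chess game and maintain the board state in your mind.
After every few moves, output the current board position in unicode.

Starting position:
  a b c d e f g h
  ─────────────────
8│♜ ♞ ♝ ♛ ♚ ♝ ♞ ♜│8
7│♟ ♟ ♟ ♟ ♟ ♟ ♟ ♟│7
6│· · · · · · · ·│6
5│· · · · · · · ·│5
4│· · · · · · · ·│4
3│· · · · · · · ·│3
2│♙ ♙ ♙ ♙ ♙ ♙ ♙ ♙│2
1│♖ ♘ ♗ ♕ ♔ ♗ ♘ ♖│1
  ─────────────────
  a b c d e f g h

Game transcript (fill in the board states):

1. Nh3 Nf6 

  a b c d e f g h
  ─────────────────
8│♜ ♞ ♝ ♛ ♚ ♝ · ♜│8
7│♟ ♟ ♟ ♟ ♟ ♟ ♟ ♟│7
6│· · · · · ♞ · ·│6
5│· · · · · · · ·│5
4│· · · · · · · ·│4
3│· · · · · · · ♘│3
2│♙ ♙ ♙ ♙ ♙ ♙ ♙ ♙│2
1│♖ ♘ ♗ ♕ ♔ ♗ · ♖│1
  ─────────────────
  a b c d e f g h

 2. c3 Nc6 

  a b c d e f g h
  ─────────────────
8│♜ · ♝ ♛ ♚ ♝ · ♜│8
7│♟ ♟ ♟ ♟ ♟ ♟ ♟ ♟│7
6│· · ♞ · · ♞ · ·│6
5│· · · · · · · ·│5
4│· · · · · · · ·│4
3│· · ♙ · · · · ♘│3
2│♙ ♙ · ♙ ♙ ♙ ♙ ♙│2
1│♖ ♘ ♗ ♕ ♔ ♗ · ♖│1
  ─────────────────
  a b c d e f g h

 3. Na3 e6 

  a b c d e f g h
  ─────────────────
8│♜ · ♝ ♛ ♚ ♝ · ♜│8
7│♟ ♟ ♟ ♟ · ♟ ♟ ♟│7
6│· · ♞ · ♟ ♞ · ·│6
5│· · · · · · · ·│5
4│· · · · · · · ·│4
3│♘ · ♙ · · · · ♘│3
2│♙ ♙ · ♙ ♙ ♙ ♙ ♙│2
1│♖ · ♗ ♕ ♔ ♗ · ♖│1
  ─────────────────
  a b c d e f g h

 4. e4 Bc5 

  a b c d e f g h
  ─────────────────
8│♜ · ♝ ♛ ♚ · · ♜│8
7│♟ ♟ ♟ ♟ · ♟ ♟ ♟│7
6│· · ♞ · ♟ ♞ · ·│6
5│· · ♝ · · · · ·│5
4│· · · · ♙ · · ·│4
3│♘ · ♙ · · · · ♘│3
2│♙ ♙ · ♙ · ♙ ♙ ♙│2
1│♖ · ♗ ♕ ♔ ♗ · ♖│1
  ─────────────────
  a b c d e f g h

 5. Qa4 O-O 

  a b c d e f g h
  ─────────────────
8│♜ · ♝ ♛ · ♜ ♚ ·│8
7│♟ ♟ ♟ ♟ · ♟ ♟ ♟│7
6│· · ♞ · ♟ ♞ · ·│6
5│· · ♝ · · · · ·│5
4│♕ · · · ♙ · · ·│4
3│♘ · ♙ · · · · ♘│3
2│♙ ♙ · ♙ · ♙ ♙ ♙│2
1│♖ · ♗ · ♔ ♗ · ♖│1
  ─────────────────
  a b c d e f g h



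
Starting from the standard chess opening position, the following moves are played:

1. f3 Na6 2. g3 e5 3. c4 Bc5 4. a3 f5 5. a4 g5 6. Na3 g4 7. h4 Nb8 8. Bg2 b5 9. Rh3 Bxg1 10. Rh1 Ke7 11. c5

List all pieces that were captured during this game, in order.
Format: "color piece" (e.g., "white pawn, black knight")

Tracking captures:
  Bxg1: captured white knight

white knight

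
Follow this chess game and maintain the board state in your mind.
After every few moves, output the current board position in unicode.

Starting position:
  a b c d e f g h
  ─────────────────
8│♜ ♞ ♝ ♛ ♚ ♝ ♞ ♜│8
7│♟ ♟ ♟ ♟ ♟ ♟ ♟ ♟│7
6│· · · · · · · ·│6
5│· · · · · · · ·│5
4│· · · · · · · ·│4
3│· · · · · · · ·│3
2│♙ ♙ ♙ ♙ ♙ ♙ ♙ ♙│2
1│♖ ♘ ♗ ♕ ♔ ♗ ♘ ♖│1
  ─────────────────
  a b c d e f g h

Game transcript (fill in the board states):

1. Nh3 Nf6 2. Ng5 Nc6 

  a b c d e f g h
  ─────────────────
8│♜ · ♝ ♛ ♚ ♝ · ♜│8
7│♟ ♟ ♟ ♟ ♟ ♟ ♟ ♟│7
6│· · ♞ · · ♞ · ·│6
5│· · · · · · ♘ ·│5
4│· · · · · · · ·│4
3│· · · · · · · ·│3
2│♙ ♙ ♙ ♙ ♙ ♙ ♙ ♙│2
1│♖ ♘ ♗ ♕ ♔ ♗ · ♖│1
  ─────────────────
  a b c d e f g h

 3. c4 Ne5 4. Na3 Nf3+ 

  a b c d e f g h
  ─────────────────
8│♜ · ♝ ♛ ♚ ♝ · ♜│8
7│♟ ♟ ♟ ♟ ♟ ♟ ♟ ♟│7
6│· · · · · ♞ · ·│6
5│· · · · · · ♘ ·│5
4│· · ♙ · · · · ·│4
3│♘ · · · · ♞ · ·│3
2│♙ ♙ · ♙ ♙ ♙ ♙ ♙│2
1│♖ · ♗ ♕ ♔ ♗ · ♖│1
  ─────────────────
  a b c d e f g h

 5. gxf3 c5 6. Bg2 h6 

  a b c d e f g h
  ─────────────────
8│♜ · ♝ ♛ ♚ ♝ · ♜│8
7│♟ ♟ · ♟ ♟ ♟ ♟ ·│7
6│· · · · · ♞ · ♟│6
5│· · ♟ · · · ♘ ·│5
4│· · ♙ · · · · ·│4
3│♘ · · · · ♙ · ·│3
2│♙ ♙ · ♙ ♙ ♙ ♗ ♙│2
1│♖ · ♗ ♕ ♔ · · ♖│1
  ─────────────────
  a b c d e f g h

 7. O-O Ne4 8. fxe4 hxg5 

  a b c d e f g h
  ─────────────────
8│♜ · ♝ ♛ ♚ ♝ · ♜│8
7│♟ ♟ · ♟ ♟ ♟ ♟ ·│7
6│· · · · · · · ·│6
5│· · ♟ · · · ♟ ·│5
4│· · ♙ · ♙ · · ·│4
3│♘ · · · · · · ·│3
2│♙ ♙ · ♙ ♙ ♙ ♗ ♙│2
1│♖ · ♗ ♕ · ♖ ♔ ·│1
  ─────────────────
  a b c d e f g h

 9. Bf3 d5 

  a b c d e f g h
  ─────────────────
8│♜ · ♝ ♛ ♚ ♝ · ♜│8
7│♟ ♟ · · ♟ ♟ ♟ ·│7
6│· · · · · · · ·│6
5│· · ♟ ♟ · · ♟ ·│5
4│· · ♙ · ♙ · · ·│4
3│♘ · · · · ♗ · ·│3
2│♙ ♙ · ♙ ♙ ♙ · ♙│2
1│♖ · ♗ ♕ · ♖ ♔ ·│1
  ─────────────────
  a b c d e f g h


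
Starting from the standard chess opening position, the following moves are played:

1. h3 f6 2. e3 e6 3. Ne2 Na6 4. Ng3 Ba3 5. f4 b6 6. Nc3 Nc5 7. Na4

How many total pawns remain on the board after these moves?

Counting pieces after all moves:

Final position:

  a b c d e f g h
  ─────────────────
8│♜ · ♝ ♛ ♚ · ♞ ♜│8
7│♟ · ♟ ♟ · · ♟ ♟│7
6│· ♟ · · ♟ ♟ · ·│6
5│· · ♞ · · · · ·│5
4│♘ · · · · ♙ · ·│4
3│♝ · · · ♙ · ♘ ♙│3
2│♙ ♙ ♙ ♙ · · ♙ ·│2
1│♖ · ♗ ♕ ♔ ♗ · ♖│1
  ─────────────────
  a b c d e f g h


16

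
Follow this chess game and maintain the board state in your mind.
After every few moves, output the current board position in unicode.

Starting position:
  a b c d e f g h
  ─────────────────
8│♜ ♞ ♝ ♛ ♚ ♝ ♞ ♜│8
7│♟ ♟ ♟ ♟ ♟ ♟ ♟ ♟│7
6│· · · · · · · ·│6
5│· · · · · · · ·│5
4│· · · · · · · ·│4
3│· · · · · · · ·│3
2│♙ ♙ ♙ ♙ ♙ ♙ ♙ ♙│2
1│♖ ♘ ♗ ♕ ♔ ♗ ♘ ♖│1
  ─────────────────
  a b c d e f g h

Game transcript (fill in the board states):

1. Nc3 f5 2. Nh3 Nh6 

  a b c d e f g h
  ─────────────────
8│♜ ♞ ♝ ♛ ♚ ♝ · ♜│8
7│♟ ♟ ♟ ♟ ♟ · ♟ ♟│7
6│· · · · · · · ♞│6
5│· · · · · ♟ · ·│5
4│· · · · · · · ·│4
3│· · ♘ · · · · ♘│3
2│♙ ♙ ♙ ♙ ♙ ♙ ♙ ♙│2
1│♖ · ♗ ♕ ♔ ♗ · ♖│1
  ─────────────────
  a b c d e f g h

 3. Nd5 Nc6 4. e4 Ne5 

  a b c d e f g h
  ─────────────────
8│♜ · ♝ ♛ ♚ ♝ · ♜│8
7│♟ ♟ ♟ ♟ ♟ · ♟ ♟│7
6│· · · · · · · ♞│6
5│· · · ♘ ♞ ♟ · ·│5
4│· · · · ♙ · · ·│4
3│· · · · · · · ♘│3
2│♙ ♙ ♙ ♙ · ♙ ♙ ♙│2
1│♖ · ♗ ♕ ♔ ♗ · ♖│1
  ─────────────────
  a b c d e f g h

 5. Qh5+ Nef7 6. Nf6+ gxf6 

  a b c d e f g h
  ─────────────────
8│♜ · ♝ ♛ ♚ ♝ · ♜│8
7│♟ ♟ ♟ ♟ ♟ ♞ · ♟│7
6│· · · · · ♟ · ♞│6
5│· · · · · ♟ · ♕│5
4│· · · · ♙ · · ·│4
3│· · · · · · · ♘│3
2│♙ ♙ ♙ ♙ · ♙ ♙ ♙│2
1│♖ · ♗ · ♔ ♗ · ♖│1
  ─────────────────
  a b c d e f g h

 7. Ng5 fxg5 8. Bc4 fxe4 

  a b c d e f g h
  ─────────────────
8│♜ · ♝ ♛ ♚ ♝ · ♜│8
7│♟ ♟ ♟ ♟ ♟ ♞ · ♟│7
6│· · · · · · · ♞│6
5│· · · · · · ♟ ♕│5
4│· · ♗ · ♟ · · ·│4
3│· · · · · · · ·│3
2│♙ ♙ ♙ ♙ · ♙ ♙ ♙│2
1│♖ · ♗ · ♔ · · ♖│1
  ─────────────────
  a b c d e f g h

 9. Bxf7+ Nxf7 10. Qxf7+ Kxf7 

  a b c d e f g h
  ─────────────────
8│♜ · ♝ ♛ · ♝ · ♜│8
7│♟ ♟ ♟ ♟ ♟ ♚ · ♟│7
6│· · · · · · · ·│6
5│· · · · · · ♟ ·│5
4│· · · · ♟ · · ·│4
3│· · · · · · · ·│3
2│♙ ♙ ♙ ♙ · ♙ ♙ ♙│2
1│♖ · ♗ · ♔ · · ♖│1
  ─────────────────
  a b c d e f g h



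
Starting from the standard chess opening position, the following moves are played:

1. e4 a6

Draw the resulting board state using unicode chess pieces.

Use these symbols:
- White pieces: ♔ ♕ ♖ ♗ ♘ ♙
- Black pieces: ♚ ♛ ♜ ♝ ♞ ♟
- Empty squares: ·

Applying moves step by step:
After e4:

♜ ♞ ♝ ♛ ♚ ♝ ♞ ♜
♟ ♟ ♟ ♟ ♟ ♟ ♟ ♟
· · · · · · · ·
· · · · · · · ·
· · · · ♙ · · ·
· · · · · · · ·
♙ ♙ ♙ ♙ · ♙ ♙ ♙
♖ ♘ ♗ ♕ ♔ ♗ ♘ ♖


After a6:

♜ ♞ ♝ ♛ ♚ ♝ ♞ ♜
· ♟ ♟ ♟ ♟ ♟ ♟ ♟
♟ · · · · · · ·
· · · · · · · ·
· · · · ♙ · · ·
· · · · · · · ·
♙ ♙ ♙ ♙ · ♙ ♙ ♙
♖ ♘ ♗ ♕ ♔ ♗ ♘ ♖



  a b c d e f g h
  ─────────────────
8│♜ ♞ ♝ ♛ ♚ ♝ ♞ ♜│8
7│· ♟ ♟ ♟ ♟ ♟ ♟ ♟│7
6│♟ · · · · · · ·│6
5│· · · · · · · ·│5
4│· · · · ♙ · · ·│4
3│· · · · · · · ·│3
2│♙ ♙ ♙ ♙ · ♙ ♙ ♙│2
1│♖ ♘ ♗ ♕ ♔ ♗ ♘ ♖│1
  ─────────────────
  a b c d e f g h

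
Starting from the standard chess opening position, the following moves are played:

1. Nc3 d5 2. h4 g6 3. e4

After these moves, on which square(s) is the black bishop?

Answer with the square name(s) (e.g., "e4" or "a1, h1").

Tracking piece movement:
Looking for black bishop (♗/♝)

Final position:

  a b c d e f g h
  ─────────────────
8│♜ ♞ ♝ ♛ ♚ ♝ ♞ ♜│8
7│♟ ♟ ♟ · ♟ ♟ · ♟│7
6│· · · · · · ♟ ·│6
5│· · · ♟ · · · ·│5
4│· · · · ♙ · · ♙│4
3│· · ♘ · · · · ·│3
2│♙ ♙ ♙ ♙ · ♙ ♙ ·│2
1│♖ · ♗ ♕ ♔ ♗ ♘ ♖│1
  ─────────────────
  a b c d e f g h


c8, f8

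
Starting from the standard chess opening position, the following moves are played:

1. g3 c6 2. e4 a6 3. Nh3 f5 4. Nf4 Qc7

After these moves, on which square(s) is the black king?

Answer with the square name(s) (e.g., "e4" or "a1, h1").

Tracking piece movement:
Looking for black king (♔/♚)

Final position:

  a b c d e f g h
  ─────────────────
8│♜ ♞ ♝ · ♚ ♝ ♞ ♜│8
7│· ♟ ♛ ♟ ♟ · ♟ ♟│7
6│♟ · ♟ · · · · ·│6
5│· · · · · ♟ · ·│5
4│· · · · ♙ ♘ · ·│4
3│· · · · · · ♙ ·│3
2│♙ ♙ ♙ ♙ · ♙ · ♙│2
1│♖ ♘ ♗ ♕ ♔ ♗ · ♖│1
  ─────────────────
  a b c d e f g h


e8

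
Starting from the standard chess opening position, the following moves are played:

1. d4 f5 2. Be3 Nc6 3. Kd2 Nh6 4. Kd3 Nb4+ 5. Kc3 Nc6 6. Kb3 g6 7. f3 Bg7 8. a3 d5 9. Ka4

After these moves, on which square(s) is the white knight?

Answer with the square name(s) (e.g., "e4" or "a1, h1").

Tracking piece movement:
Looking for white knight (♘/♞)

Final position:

  a b c d e f g h
  ─────────────────
8│♜ · ♝ ♛ ♚ · · ♜│8
7│♟ ♟ ♟ · ♟ · ♝ ♟│7
6│· · ♞ · · · ♟ ♞│6
5│· · · ♟ · ♟ · ·│5
4│♔ · · ♙ · · · ·│4
3│♙ · · · ♗ ♙ · ·│3
2│· ♙ ♙ · ♙ · ♙ ♙│2
1│♖ ♘ · ♕ · ♗ ♘ ♖│1
  ─────────────────
  a b c d e f g h


b1, g1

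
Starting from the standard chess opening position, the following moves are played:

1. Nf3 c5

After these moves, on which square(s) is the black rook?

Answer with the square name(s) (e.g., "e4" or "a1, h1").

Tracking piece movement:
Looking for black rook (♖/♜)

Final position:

  a b c d e f g h
  ─────────────────
8│♜ ♞ ♝ ♛ ♚ ♝ ♞ ♜│8
7│♟ ♟ · ♟ ♟ ♟ ♟ ♟│7
6│· · · · · · · ·│6
5│· · ♟ · · · · ·│5
4│· · · · · · · ·│4
3│· · · · · ♘ · ·│3
2│♙ ♙ ♙ ♙ ♙ ♙ ♙ ♙│2
1│♖ ♘ ♗ ♕ ♔ ♗ · ♖│1
  ─────────────────
  a b c d e f g h


a8, h8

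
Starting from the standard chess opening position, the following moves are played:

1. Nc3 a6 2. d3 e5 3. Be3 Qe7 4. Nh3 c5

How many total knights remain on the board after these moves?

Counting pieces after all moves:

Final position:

  a b c d e f g h
  ─────────────────
8│♜ ♞ ♝ · ♚ ♝ ♞ ♜│8
7│· ♟ · ♟ ♛ ♟ ♟ ♟│7
6│♟ · · · · · · ·│6
5│· · ♟ · ♟ · · ·│5
4│· · · · · · · ·│4
3│· · ♘ ♙ ♗ · · ♘│3
2│♙ ♙ ♙ · ♙ ♙ ♙ ♙│2
1│♖ · · ♕ ♔ ♗ · ♖│1
  ─────────────────
  a b c d e f g h


4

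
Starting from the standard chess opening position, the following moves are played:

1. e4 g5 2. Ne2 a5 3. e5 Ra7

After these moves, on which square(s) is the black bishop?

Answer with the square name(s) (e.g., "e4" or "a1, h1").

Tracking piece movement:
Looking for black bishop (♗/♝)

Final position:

  a b c d e f g h
  ─────────────────
8│· ♞ ♝ ♛ ♚ ♝ ♞ ♜│8
7│♜ ♟ ♟ ♟ ♟ ♟ · ♟│7
6│· · · · · · · ·│6
5│♟ · · · ♙ · ♟ ·│5
4│· · · · · · · ·│4
3│· · · · · · · ·│3
2│♙ ♙ ♙ ♙ ♘ ♙ ♙ ♙│2
1│♖ ♘ ♗ ♕ ♔ ♗ · ♖│1
  ─────────────────
  a b c d e f g h


c8, f8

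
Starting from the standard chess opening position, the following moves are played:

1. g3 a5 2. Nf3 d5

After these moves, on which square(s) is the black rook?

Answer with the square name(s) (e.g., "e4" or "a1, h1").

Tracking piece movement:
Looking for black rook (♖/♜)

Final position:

  a b c d e f g h
  ─────────────────
8│♜ ♞ ♝ ♛ ♚ ♝ ♞ ♜│8
7│· ♟ ♟ · ♟ ♟ ♟ ♟│7
6│· · · · · · · ·│6
5│♟ · · ♟ · · · ·│5
4│· · · · · · · ·│4
3│· · · · · ♘ ♙ ·│3
2│♙ ♙ ♙ ♙ ♙ ♙ · ♙│2
1│♖ ♘ ♗ ♕ ♔ ♗ · ♖│1
  ─────────────────
  a b c d e f g h


a8, h8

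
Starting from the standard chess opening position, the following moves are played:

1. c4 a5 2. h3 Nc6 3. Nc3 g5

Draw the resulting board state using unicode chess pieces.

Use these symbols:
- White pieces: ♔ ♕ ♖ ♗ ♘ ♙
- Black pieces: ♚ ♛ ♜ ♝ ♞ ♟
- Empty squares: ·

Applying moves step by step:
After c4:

♜ ♞ ♝ ♛ ♚ ♝ ♞ ♜
♟ ♟ ♟ ♟ ♟ ♟ ♟ ♟
· · · · · · · ·
· · · · · · · ·
· · ♙ · · · · ·
· · · · · · · ·
♙ ♙ · ♙ ♙ ♙ ♙ ♙
♖ ♘ ♗ ♕ ♔ ♗ ♘ ♖


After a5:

♜ ♞ ♝ ♛ ♚ ♝ ♞ ♜
· ♟ ♟ ♟ ♟ ♟ ♟ ♟
· · · · · · · ·
♟ · · · · · · ·
· · ♙ · · · · ·
· · · · · · · ·
♙ ♙ · ♙ ♙ ♙ ♙ ♙
♖ ♘ ♗ ♕ ♔ ♗ ♘ ♖


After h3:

♜ ♞ ♝ ♛ ♚ ♝ ♞ ♜
· ♟ ♟ ♟ ♟ ♟ ♟ ♟
· · · · · · · ·
♟ · · · · · · ·
· · ♙ · · · · ·
· · · · · · · ♙
♙ ♙ · ♙ ♙ ♙ ♙ ·
♖ ♘ ♗ ♕ ♔ ♗ ♘ ♖


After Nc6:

♜ · ♝ ♛ ♚ ♝ ♞ ♜
· ♟ ♟ ♟ ♟ ♟ ♟ ♟
· · ♞ · · · · ·
♟ · · · · · · ·
· · ♙ · · · · ·
· · · · · · · ♙
♙ ♙ · ♙ ♙ ♙ ♙ ·
♖ ♘ ♗ ♕ ♔ ♗ ♘ ♖


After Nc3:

♜ · ♝ ♛ ♚ ♝ ♞ ♜
· ♟ ♟ ♟ ♟ ♟ ♟ ♟
· · ♞ · · · · ·
♟ · · · · · · ·
· · ♙ · · · · ·
· · ♘ · · · · ♙
♙ ♙ · ♙ ♙ ♙ ♙ ·
♖ · ♗ ♕ ♔ ♗ ♘ ♖


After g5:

♜ · ♝ ♛ ♚ ♝ ♞ ♜
· ♟ ♟ ♟ ♟ ♟ · ♟
· · ♞ · · · · ·
♟ · · · · · ♟ ·
· · ♙ · · · · ·
· · ♘ · · · · ♙
♙ ♙ · ♙ ♙ ♙ ♙ ·
♖ · ♗ ♕ ♔ ♗ ♘ ♖



  a b c d e f g h
  ─────────────────
8│♜ · ♝ ♛ ♚ ♝ ♞ ♜│8
7│· ♟ ♟ ♟ ♟ ♟ · ♟│7
6│· · ♞ · · · · ·│6
5│♟ · · · · · ♟ ·│5
4│· · ♙ · · · · ·│4
3│· · ♘ · · · · ♙│3
2│♙ ♙ · ♙ ♙ ♙ ♙ ·│2
1│♖ · ♗ ♕ ♔ ♗ ♘ ♖│1
  ─────────────────
  a b c d e f g h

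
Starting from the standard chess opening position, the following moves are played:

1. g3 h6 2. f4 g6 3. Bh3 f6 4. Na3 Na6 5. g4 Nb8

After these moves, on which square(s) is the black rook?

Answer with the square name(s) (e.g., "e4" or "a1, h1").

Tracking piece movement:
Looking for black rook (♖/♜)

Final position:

  a b c d e f g h
  ─────────────────
8│♜ ♞ ♝ ♛ ♚ ♝ ♞ ♜│8
7│♟ ♟ ♟ ♟ ♟ · · ·│7
6│· · · · · ♟ ♟ ♟│6
5│· · · · · · · ·│5
4│· · · · · ♙ ♙ ·│4
3│♘ · · · · · · ♗│3
2│♙ ♙ ♙ ♙ ♙ · · ♙│2
1│♖ · ♗ ♕ ♔ · ♘ ♖│1
  ─────────────────
  a b c d e f g h


a8, h8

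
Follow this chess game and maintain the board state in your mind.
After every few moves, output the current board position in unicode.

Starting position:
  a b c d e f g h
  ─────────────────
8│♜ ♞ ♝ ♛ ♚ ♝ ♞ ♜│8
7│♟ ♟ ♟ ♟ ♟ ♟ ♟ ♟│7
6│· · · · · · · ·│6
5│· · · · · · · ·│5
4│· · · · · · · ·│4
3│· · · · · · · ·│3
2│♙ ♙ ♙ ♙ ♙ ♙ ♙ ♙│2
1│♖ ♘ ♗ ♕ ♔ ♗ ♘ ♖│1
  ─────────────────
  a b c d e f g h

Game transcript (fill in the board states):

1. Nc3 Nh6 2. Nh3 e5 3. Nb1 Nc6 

  a b c d e f g h
  ─────────────────
8│♜ · ♝ ♛ ♚ ♝ · ♜│8
7│♟ ♟ ♟ ♟ · ♟ ♟ ♟│7
6│· · ♞ · · · · ♞│6
5│· · · · ♟ · · ·│5
4│· · · · · · · ·│4
3│· · · · · · · ♘│3
2│♙ ♙ ♙ ♙ ♙ ♙ ♙ ♙│2
1│♖ ♘ ♗ ♕ ♔ ♗ · ♖│1
  ─────────────────
  a b c d e f g h

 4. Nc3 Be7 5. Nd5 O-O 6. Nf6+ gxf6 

  a b c d e f g h
  ─────────────────
8│♜ · ♝ ♛ · ♜ ♚ ·│8
7│♟ ♟ ♟ ♟ ♝ ♟ · ♟│7
6│· · ♞ · · ♟ · ♞│6
5│· · · · ♟ · · ·│5
4│· · · · · · · ·│4
3│· · · · · · · ♘│3
2│♙ ♙ ♙ ♙ ♙ ♙ ♙ ♙│2
1│♖ · ♗ ♕ ♔ ♗ · ♖│1
  ─────────────────
  a b c d e f g h

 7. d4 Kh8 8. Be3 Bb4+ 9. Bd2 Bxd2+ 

  a b c d e f g h
  ─────────────────
8│♜ · ♝ ♛ · ♜ · ♚│8
7│♟ ♟ ♟ ♟ · ♟ · ♟│7
6│· · ♞ · · ♟ · ♞│6
5│· · · · ♟ · · ·│5
4│· · · ♙ · · · ·│4
3│· · · · · · · ♘│3
2│♙ ♙ ♙ ♝ ♙ ♙ ♙ ♙│2
1│♖ · · ♕ ♔ ♗ · ♖│1
  ─────────────────
  a b c d e f g h

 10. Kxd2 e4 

  a b c d e f g h
  ─────────────────
8│♜ · ♝ ♛ · ♜ · ♚│8
7│♟ ♟ ♟ ♟ · ♟ · ♟│7
6│· · ♞ · · ♟ · ♞│6
5│· · · · · · · ·│5
4│· · · ♙ ♟ · · ·│4
3│· · · · · · · ♘│3
2│♙ ♙ ♙ ♔ ♙ ♙ ♙ ♙│2
1│♖ · · ♕ · ♗ · ♖│1
  ─────────────────
  a b c d e f g h


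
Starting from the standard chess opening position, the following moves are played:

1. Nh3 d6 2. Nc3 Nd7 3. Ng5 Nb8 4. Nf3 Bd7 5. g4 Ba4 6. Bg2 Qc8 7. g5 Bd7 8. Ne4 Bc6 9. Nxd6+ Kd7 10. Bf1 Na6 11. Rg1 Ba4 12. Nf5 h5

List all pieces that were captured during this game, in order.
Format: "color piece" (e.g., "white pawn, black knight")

Tracking captures:
  Nxd6+: captured black pawn

black pawn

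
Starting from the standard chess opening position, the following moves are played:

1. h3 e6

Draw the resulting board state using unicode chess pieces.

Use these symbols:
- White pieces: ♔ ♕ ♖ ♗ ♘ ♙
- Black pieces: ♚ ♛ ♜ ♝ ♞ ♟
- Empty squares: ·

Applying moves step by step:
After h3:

♜ ♞ ♝ ♛ ♚ ♝ ♞ ♜
♟ ♟ ♟ ♟ ♟ ♟ ♟ ♟
· · · · · · · ·
· · · · · · · ·
· · · · · · · ·
· · · · · · · ♙
♙ ♙ ♙ ♙ ♙ ♙ ♙ ·
♖ ♘ ♗ ♕ ♔ ♗ ♘ ♖


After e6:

♜ ♞ ♝ ♛ ♚ ♝ ♞ ♜
♟ ♟ ♟ ♟ · ♟ ♟ ♟
· · · · ♟ · · ·
· · · · · · · ·
· · · · · · · ·
· · · · · · · ♙
♙ ♙ ♙ ♙ ♙ ♙ ♙ ·
♖ ♘ ♗ ♕ ♔ ♗ ♘ ♖



  a b c d e f g h
  ─────────────────
8│♜ ♞ ♝ ♛ ♚ ♝ ♞ ♜│8
7│♟ ♟ ♟ ♟ · ♟ ♟ ♟│7
6│· · · · ♟ · · ·│6
5│· · · · · · · ·│5
4│· · · · · · · ·│4
3│· · · · · · · ♙│3
2│♙ ♙ ♙ ♙ ♙ ♙ ♙ ·│2
1│♖ ♘ ♗ ♕ ♔ ♗ ♘ ♖│1
  ─────────────────
  a b c d e f g h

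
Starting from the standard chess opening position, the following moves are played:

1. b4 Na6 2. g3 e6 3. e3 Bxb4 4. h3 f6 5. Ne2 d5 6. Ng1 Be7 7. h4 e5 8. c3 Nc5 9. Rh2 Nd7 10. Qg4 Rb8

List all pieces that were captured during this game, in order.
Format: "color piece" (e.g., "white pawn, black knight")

Tracking captures:
  Bxb4: captured white pawn

white pawn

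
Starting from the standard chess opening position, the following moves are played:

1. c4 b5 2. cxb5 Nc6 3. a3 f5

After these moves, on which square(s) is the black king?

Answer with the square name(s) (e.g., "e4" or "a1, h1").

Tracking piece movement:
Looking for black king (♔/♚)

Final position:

  a b c d e f g h
  ─────────────────
8│♜ · ♝ ♛ ♚ ♝ ♞ ♜│8
7│♟ · ♟ ♟ ♟ · ♟ ♟│7
6│· · ♞ · · · · ·│6
5│· ♙ · · · ♟ · ·│5
4│· · · · · · · ·│4
3│♙ · · · · · · ·│3
2│· ♙ · ♙ ♙ ♙ ♙ ♙│2
1│♖ ♘ ♗ ♕ ♔ ♗ ♘ ♖│1
  ─────────────────
  a b c d e f g h


e8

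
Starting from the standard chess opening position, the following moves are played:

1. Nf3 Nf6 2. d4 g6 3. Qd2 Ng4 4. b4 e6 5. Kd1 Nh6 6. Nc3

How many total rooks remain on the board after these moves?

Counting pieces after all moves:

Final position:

  a b c d e f g h
  ─────────────────
8│♜ ♞ ♝ ♛ ♚ ♝ · ♜│8
7│♟ ♟ ♟ ♟ · ♟ · ♟│7
6│· · · · ♟ · ♟ ♞│6
5│· · · · · · · ·│5
4│· ♙ · ♙ · · · ·│4
3│· · ♘ · · ♘ · ·│3
2│♙ · ♙ ♕ ♙ ♙ ♙ ♙│2
1│♖ · ♗ ♔ · ♗ · ♖│1
  ─────────────────
  a b c d e f g h


4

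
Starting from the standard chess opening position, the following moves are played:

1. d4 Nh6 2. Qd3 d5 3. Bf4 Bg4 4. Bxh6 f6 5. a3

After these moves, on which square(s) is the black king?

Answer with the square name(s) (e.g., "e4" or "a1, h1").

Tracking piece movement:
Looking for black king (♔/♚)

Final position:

  a b c d e f g h
  ─────────────────
8│♜ ♞ · ♛ ♚ ♝ · ♜│8
7│♟ ♟ ♟ · ♟ · ♟ ♟│7
6│· · · · · ♟ · ♗│6
5│· · · ♟ · · · ·│5
4│· · · ♙ · · ♝ ·│4
3│♙ · · ♕ · · · ·│3
2│· ♙ ♙ · ♙ ♙ ♙ ♙│2
1│♖ ♘ · · ♔ ♗ ♘ ♖│1
  ─────────────────
  a b c d e f g h


e8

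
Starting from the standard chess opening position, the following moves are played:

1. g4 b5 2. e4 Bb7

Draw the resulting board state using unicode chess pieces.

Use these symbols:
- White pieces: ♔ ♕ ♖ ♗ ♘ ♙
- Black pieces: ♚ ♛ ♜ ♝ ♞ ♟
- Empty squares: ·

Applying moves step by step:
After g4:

♜ ♞ ♝ ♛ ♚ ♝ ♞ ♜
♟ ♟ ♟ ♟ ♟ ♟ ♟ ♟
· · · · · · · ·
· · · · · · · ·
· · · · · · ♙ ·
· · · · · · · ·
♙ ♙ ♙ ♙ ♙ ♙ · ♙
♖ ♘ ♗ ♕ ♔ ♗ ♘ ♖


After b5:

♜ ♞ ♝ ♛ ♚ ♝ ♞ ♜
♟ · ♟ ♟ ♟ ♟ ♟ ♟
· · · · · · · ·
· ♟ · · · · · ·
· · · · · · ♙ ·
· · · · · · · ·
♙ ♙ ♙ ♙ ♙ ♙ · ♙
♖ ♘ ♗ ♕ ♔ ♗ ♘ ♖


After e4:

♜ ♞ ♝ ♛ ♚ ♝ ♞ ♜
♟ · ♟ ♟ ♟ ♟ ♟ ♟
· · · · · · · ·
· ♟ · · · · · ·
· · · · ♙ · ♙ ·
· · · · · · · ·
♙ ♙ ♙ ♙ · ♙ · ♙
♖ ♘ ♗ ♕ ♔ ♗ ♘ ♖


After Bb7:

♜ ♞ · ♛ ♚ ♝ ♞ ♜
♟ ♝ ♟ ♟ ♟ ♟ ♟ ♟
· · · · · · · ·
· ♟ · · · · · ·
· · · · ♙ · ♙ ·
· · · · · · · ·
♙ ♙ ♙ ♙ · ♙ · ♙
♖ ♘ ♗ ♕ ♔ ♗ ♘ ♖



  a b c d e f g h
  ─────────────────
8│♜ ♞ · ♛ ♚ ♝ ♞ ♜│8
7│♟ ♝ ♟ ♟ ♟ ♟ ♟ ♟│7
6│· · · · · · · ·│6
5│· ♟ · · · · · ·│5
4│· · · · ♙ · ♙ ·│4
3│· · · · · · · ·│3
2│♙ ♙ ♙ ♙ · ♙ · ♙│2
1│♖ ♘ ♗ ♕ ♔ ♗ ♘ ♖│1
  ─────────────────
  a b c d e f g h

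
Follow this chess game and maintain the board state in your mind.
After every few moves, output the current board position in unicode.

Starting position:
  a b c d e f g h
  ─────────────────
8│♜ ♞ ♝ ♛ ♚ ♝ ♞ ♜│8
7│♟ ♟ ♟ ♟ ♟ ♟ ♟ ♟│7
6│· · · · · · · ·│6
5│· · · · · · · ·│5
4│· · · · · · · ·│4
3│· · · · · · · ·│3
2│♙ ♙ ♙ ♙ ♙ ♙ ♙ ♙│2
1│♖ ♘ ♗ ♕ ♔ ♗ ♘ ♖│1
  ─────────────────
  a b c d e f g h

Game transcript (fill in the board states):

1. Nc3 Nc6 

  a b c d e f g h
  ─────────────────
8│♜ · ♝ ♛ ♚ ♝ ♞ ♜│8
7│♟ ♟ ♟ ♟ ♟ ♟ ♟ ♟│7
6│· · ♞ · · · · ·│6
5│· · · · · · · ·│5
4│· · · · · · · ·│4
3│· · ♘ · · · · ·│3
2│♙ ♙ ♙ ♙ ♙ ♙ ♙ ♙│2
1│♖ · ♗ ♕ ♔ ♗ ♘ ♖│1
  ─────────────────
  a b c d e f g h

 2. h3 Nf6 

  a b c d e f g h
  ─────────────────
8│♜ · ♝ ♛ ♚ ♝ · ♜│8
7│♟ ♟ ♟ ♟ ♟ ♟ ♟ ♟│7
6│· · ♞ · · ♞ · ·│6
5│· · · · · · · ·│5
4│· · · · · · · ·│4
3│· · ♘ · · · · ♙│3
2│♙ ♙ ♙ ♙ ♙ ♙ ♙ ·│2
1│♖ · ♗ ♕ ♔ ♗ ♘ ♖│1
  ─────────────────
  a b c d e f g h

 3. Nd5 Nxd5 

  a b c d e f g h
  ─────────────────
8│♜ · ♝ ♛ ♚ ♝ · ♜│8
7│♟ ♟ ♟ ♟ ♟ ♟ ♟ ♟│7
6│· · ♞ · · · · ·│6
5│· · · ♞ · · · ·│5
4│· · · · · · · ·│4
3│· · · · · · · ♙│3
2│♙ ♙ ♙ ♙ ♙ ♙ ♙ ·│2
1│♖ · ♗ ♕ ♔ ♗ ♘ ♖│1
  ─────────────────
  a b c d e f g h

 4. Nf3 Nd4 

  a b c d e f g h
  ─────────────────
8│♜ · ♝ ♛ ♚ ♝ · ♜│8
7│♟ ♟ ♟ ♟ ♟ ♟ ♟ ♟│7
6│· · · · · · · ·│6
5│· · · ♞ · · · ·│5
4│· · · ♞ · · · ·│4
3│· · · · · ♘ · ♙│3
2│♙ ♙ ♙ ♙ ♙ ♙ ♙ ·│2
1│♖ · ♗ ♕ ♔ ♗ · ♖│1
  ─────────────────
  a b c d e f g h



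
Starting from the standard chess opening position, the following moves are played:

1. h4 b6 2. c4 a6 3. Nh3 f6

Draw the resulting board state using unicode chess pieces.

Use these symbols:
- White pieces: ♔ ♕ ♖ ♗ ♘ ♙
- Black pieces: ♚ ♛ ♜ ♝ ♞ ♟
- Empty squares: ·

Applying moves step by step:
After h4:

♜ ♞ ♝ ♛ ♚ ♝ ♞ ♜
♟ ♟ ♟ ♟ ♟ ♟ ♟ ♟
· · · · · · · ·
· · · · · · · ·
· · · · · · · ♙
· · · · · · · ·
♙ ♙ ♙ ♙ ♙ ♙ ♙ ·
♖ ♘ ♗ ♕ ♔ ♗ ♘ ♖


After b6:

♜ ♞ ♝ ♛ ♚ ♝ ♞ ♜
♟ · ♟ ♟ ♟ ♟ ♟ ♟
· ♟ · · · · · ·
· · · · · · · ·
· · · · · · · ♙
· · · · · · · ·
♙ ♙ ♙ ♙ ♙ ♙ ♙ ·
♖ ♘ ♗ ♕ ♔ ♗ ♘ ♖


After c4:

♜ ♞ ♝ ♛ ♚ ♝ ♞ ♜
♟ · ♟ ♟ ♟ ♟ ♟ ♟
· ♟ · · · · · ·
· · · · · · · ·
· · ♙ · · · · ♙
· · · · · · · ·
♙ ♙ · ♙ ♙ ♙ ♙ ·
♖ ♘ ♗ ♕ ♔ ♗ ♘ ♖


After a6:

♜ ♞ ♝ ♛ ♚ ♝ ♞ ♜
· · ♟ ♟ ♟ ♟ ♟ ♟
♟ ♟ · · · · · ·
· · · · · · · ·
· · ♙ · · · · ♙
· · · · · · · ·
♙ ♙ · ♙ ♙ ♙ ♙ ·
♖ ♘ ♗ ♕ ♔ ♗ ♘ ♖


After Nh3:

♜ ♞ ♝ ♛ ♚ ♝ ♞ ♜
· · ♟ ♟ ♟ ♟ ♟ ♟
♟ ♟ · · · · · ·
· · · · · · · ·
· · ♙ · · · · ♙
· · · · · · · ♘
♙ ♙ · ♙ ♙ ♙ ♙ ·
♖ ♘ ♗ ♕ ♔ ♗ · ♖


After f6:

♜ ♞ ♝ ♛ ♚ ♝ ♞ ♜
· · ♟ ♟ ♟ · ♟ ♟
♟ ♟ · · · ♟ · ·
· · · · · · · ·
· · ♙ · · · · ♙
· · · · · · · ♘
♙ ♙ · ♙ ♙ ♙ ♙ ·
♖ ♘ ♗ ♕ ♔ ♗ · ♖



  a b c d e f g h
  ─────────────────
8│♜ ♞ ♝ ♛ ♚ ♝ ♞ ♜│8
7│· · ♟ ♟ ♟ · ♟ ♟│7
6│♟ ♟ · · · ♟ · ·│6
5│· · · · · · · ·│5
4│· · ♙ · · · · ♙│4
3│· · · · · · · ♘│3
2│♙ ♙ · ♙ ♙ ♙ ♙ ·│2
1│♖ ♘ ♗ ♕ ♔ ♗ · ♖│1
  ─────────────────
  a b c d e f g h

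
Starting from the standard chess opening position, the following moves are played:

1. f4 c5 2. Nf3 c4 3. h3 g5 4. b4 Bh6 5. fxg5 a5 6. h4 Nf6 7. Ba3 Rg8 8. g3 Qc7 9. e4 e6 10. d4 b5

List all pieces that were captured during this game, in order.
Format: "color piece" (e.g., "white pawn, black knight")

Tracking captures:
  fxg5: captured black pawn

black pawn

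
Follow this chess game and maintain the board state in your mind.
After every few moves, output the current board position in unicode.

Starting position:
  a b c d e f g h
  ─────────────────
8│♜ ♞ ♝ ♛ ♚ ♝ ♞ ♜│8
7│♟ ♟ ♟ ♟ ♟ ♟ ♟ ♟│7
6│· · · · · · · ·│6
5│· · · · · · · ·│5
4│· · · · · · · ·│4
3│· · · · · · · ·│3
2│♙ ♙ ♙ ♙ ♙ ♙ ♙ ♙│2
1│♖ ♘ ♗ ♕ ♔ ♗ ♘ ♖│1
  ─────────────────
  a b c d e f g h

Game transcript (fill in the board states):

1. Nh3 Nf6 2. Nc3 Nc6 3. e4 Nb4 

  a b c d e f g h
  ─────────────────
8│♜ · ♝ ♛ ♚ ♝ · ♜│8
7│♟ ♟ ♟ ♟ ♟ ♟ ♟ ♟│7
6│· · · · · ♞ · ·│6
5│· · · · · · · ·│5
4│· ♞ · · ♙ · · ·│4
3│· · ♘ · · · · ♘│3
2│♙ ♙ ♙ ♙ · ♙ ♙ ♙│2
1│♖ · ♗ ♕ ♔ ♗ · ♖│1
  ─────────────────
  a b c d e f g h

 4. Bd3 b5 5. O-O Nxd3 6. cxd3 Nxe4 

  a b c d e f g h
  ─────────────────
8│♜ · ♝ ♛ ♚ ♝ · ♜│8
7│♟ · ♟ ♟ ♟ ♟ ♟ ♟│7
6│· · · · · · · ·│6
5│· ♟ · · · · · ·│5
4│· · · · ♞ · · ·│4
3│· · ♘ ♙ · · · ♘│3
2│♙ ♙ · ♙ · ♙ ♙ ♙│2
1│♖ · ♗ ♕ · ♖ ♔ ·│1
  ─────────────────
  a b c d e f g h

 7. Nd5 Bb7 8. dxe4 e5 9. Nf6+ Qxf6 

  a b c d e f g h
  ─────────────────
8│♜ · · · ♚ ♝ · ♜│8
7│♟ ♝ ♟ ♟ · ♟ ♟ ♟│7
6│· · · · · ♛ · ·│6
5│· ♟ · · ♟ · · ·│5
4│· · · · ♙ · · ·│4
3│· · · · · · · ♘│3
2│♙ ♙ · ♙ · ♙ ♙ ♙│2
1│♖ · ♗ ♕ · ♖ ♔ ·│1
  ─────────────────
  a b c d e f g h

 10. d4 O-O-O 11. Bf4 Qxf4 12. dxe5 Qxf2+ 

  a b c d e f g h
  ─────────────────
8│· · ♚ ♜ · ♝ · ♜│8
7│♟ ♝ ♟ ♟ · ♟ ♟ ♟│7
6│· · · · · · · ·│6
5│· ♟ · · ♙ · · ·│5
4│· · · · ♙ · · ·│4
3│· · · · · · · ♘│3
2│♙ ♙ · · · ♛ ♙ ♙│2
1│♖ · · ♕ · ♖ ♔ ·│1
  ─────────────────
  a b c d e f g h

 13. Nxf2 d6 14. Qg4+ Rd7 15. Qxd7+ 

  a b c d e f g h
  ─────────────────
8│· · ♚ · · ♝ · ♜│8
7│♟ ♝ ♟ ♕ · ♟ ♟ ♟│7
6│· · · ♟ · · · ·│6
5│· ♟ · · ♙ · · ·│5
4│· · · · ♙ · · ·│4
3│· · · · · · · ·│3
2│♙ ♙ · · · ♘ ♙ ♙│2
1│♖ · · · · ♖ ♔ ·│1
  ─────────────────
  a b c d e f g h


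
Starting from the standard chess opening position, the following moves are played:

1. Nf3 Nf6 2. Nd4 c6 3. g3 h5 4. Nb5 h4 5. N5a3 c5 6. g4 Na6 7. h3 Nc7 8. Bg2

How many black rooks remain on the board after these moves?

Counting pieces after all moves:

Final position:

  a b c d e f g h
  ─────────────────
8│♜ · ♝ ♛ ♚ ♝ · ♜│8
7│♟ ♟ ♞ ♟ ♟ ♟ ♟ ·│7
6│· · · · · ♞ · ·│6
5│· · ♟ · · · · ·│5
4│· · · · · · ♙ ♟│4
3│♘ · · · · · · ♙│3
2│♙ ♙ ♙ ♙ ♙ ♙ ♗ ·│2
1│♖ ♘ ♗ ♕ ♔ · · ♖│1
  ─────────────────
  a b c d e f g h


2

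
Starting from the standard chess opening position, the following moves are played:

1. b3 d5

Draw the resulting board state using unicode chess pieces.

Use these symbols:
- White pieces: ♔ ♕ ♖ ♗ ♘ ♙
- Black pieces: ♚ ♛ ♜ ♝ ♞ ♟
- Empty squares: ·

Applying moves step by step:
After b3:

♜ ♞ ♝ ♛ ♚ ♝ ♞ ♜
♟ ♟ ♟ ♟ ♟ ♟ ♟ ♟
· · · · · · · ·
· · · · · · · ·
· · · · · · · ·
· ♙ · · · · · ·
♙ · ♙ ♙ ♙ ♙ ♙ ♙
♖ ♘ ♗ ♕ ♔ ♗ ♘ ♖


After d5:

♜ ♞ ♝ ♛ ♚ ♝ ♞ ♜
♟ ♟ ♟ · ♟ ♟ ♟ ♟
· · · · · · · ·
· · · ♟ · · · ·
· · · · · · · ·
· ♙ · · · · · ·
♙ · ♙ ♙ ♙ ♙ ♙ ♙
♖ ♘ ♗ ♕ ♔ ♗ ♘ ♖



  a b c d e f g h
  ─────────────────
8│♜ ♞ ♝ ♛ ♚ ♝ ♞ ♜│8
7│♟ ♟ ♟ · ♟ ♟ ♟ ♟│7
6│· · · · · · · ·│6
5│· · · ♟ · · · ·│5
4│· · · · · · · ·│4
3│· ♙ · · · · · ·│3
2│♙ · ♙ ♙ ♙ ♙ ♙ ♙│2
1│♖ ♘ ♗ ♕ ♔ ♗ ♘ ♖│1
  ─────────────────
  a b c d e f g h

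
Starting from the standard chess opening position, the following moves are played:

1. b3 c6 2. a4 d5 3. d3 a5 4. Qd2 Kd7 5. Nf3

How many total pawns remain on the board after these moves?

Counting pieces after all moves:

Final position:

  a b c d e f g h
  ─────────────────
8│♜ ♞ ♝ ♛ · ♝ ♞ ♜│8
7│· ♟ · ♚ ♟ ♟ ♟ ♟│7
6│· · ♟ · · · · ·│6
5│♟ · · ♟ · · · ·│5
4│♙ · · · · · · ·│4
3│· ♙ · ♙ · ♘ · ·│3
2│· · ♙ ♕ ♙ ♙ ♙ ♙│2
1│♖ ♘ ♗ · ♔ ♗ · ♖│1
  ─────────────────
  a b c d e f g h


16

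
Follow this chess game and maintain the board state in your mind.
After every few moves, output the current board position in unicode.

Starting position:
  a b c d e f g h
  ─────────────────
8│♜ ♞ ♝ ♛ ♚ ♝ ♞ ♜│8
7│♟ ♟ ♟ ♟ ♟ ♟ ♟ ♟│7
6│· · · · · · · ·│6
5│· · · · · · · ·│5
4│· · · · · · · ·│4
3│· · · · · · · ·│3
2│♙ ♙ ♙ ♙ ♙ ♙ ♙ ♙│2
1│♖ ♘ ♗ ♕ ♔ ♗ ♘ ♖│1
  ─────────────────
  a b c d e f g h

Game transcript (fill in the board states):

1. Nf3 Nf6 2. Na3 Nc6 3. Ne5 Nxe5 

  a b c d e f g h
  ─────────────────
8│♜ · ♝ ♛ ♚ ♝ · ♜│8
7│♟ ♟ ♟ ♟ ♟ ♟ ♟ ♟│7
6│· · · · · ♞ · ·│6
5│· · · · ♞ · · ·│5
4│· · · · · · · ·│4
3│♘ · · · · · · ·│3
2│♙ ♙ ♙ ♙ ♙ ♙ ♙ ♙│2
1│♖ · ♗ ♕ ♔ ♗ · ♖│1
  ─────────────────
  a b c d e f g h

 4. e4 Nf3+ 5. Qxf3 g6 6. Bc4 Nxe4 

  a b c d e f g h
  ─────────────────
8│♜ · ♝ ♛ ♚ ♝ · ♜│8
7│♟ ♟ ♟ ♟ ♟ ♟ · ♟│7
6│· · · · · · ♟ ·│6
5│· · · · · · · ·│5
4│· · ♗ · ♞ · · ·│4
3│♘ · · · · ♕ · ·│3
2│♙ ♙ ♙ ♙ · ♙ ♙ ♙│2
1│♖ · ♗ · ♔ · · ♖│1
  ─────────────────
  a b c d e f g h

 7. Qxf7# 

  a b c d e f g h
  ─────────────────
8│♜ · ♝ ♛ ♚ ♝ · ♜│8
7│♟ ♟ ♟ ♟ ♟ ♕ · ♟│7
6│· · · · · · ♟ ·│6
5│· · · · · · · ·│5
4│· · ♗ · ♞ · · ·│4
3│♘ · · · · · · ·│3
2│♙ ♙ ♙ ♙ · ♙ ♙ ♙│2
1│♖ · ♗ · ♔ · · ♖│1
  ─────────────────
  a b c d e f g h
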